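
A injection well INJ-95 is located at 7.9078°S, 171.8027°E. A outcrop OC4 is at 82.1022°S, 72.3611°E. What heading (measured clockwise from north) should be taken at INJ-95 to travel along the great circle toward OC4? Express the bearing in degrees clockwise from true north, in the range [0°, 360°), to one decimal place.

Δλ = -99.4416°
y = sin Δλ · cos φ₂ = -0.135545
x = cos φ₁ sin φ₂ − sin φ₁ cos φ₂ cos Δλ = -0.984197
θ = atan2(y, x) = -172.1585° → 187.8415° (mod 360°)

187.8°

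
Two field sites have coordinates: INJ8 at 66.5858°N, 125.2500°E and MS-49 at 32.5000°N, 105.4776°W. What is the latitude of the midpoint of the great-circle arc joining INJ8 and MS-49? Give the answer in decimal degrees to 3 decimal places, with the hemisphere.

65.371°N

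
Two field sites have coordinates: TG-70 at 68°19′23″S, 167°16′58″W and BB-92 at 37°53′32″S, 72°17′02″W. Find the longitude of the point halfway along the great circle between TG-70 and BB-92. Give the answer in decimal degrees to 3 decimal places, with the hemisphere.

98.208°W

TG-70: φ = -68.32306°, λ = -167.28278°
BB-92: φ = -37.89222°, λ = -72.28389°
Bx = cos φ₂ cos Δλ = -0.068765,  By = cos φ₂ sin Δλ = 0.786166
φₘ = atan2(sin φ₁ + sin φ₂, √((cos φ₁ + Bx)² + By²)) = -61.39552°
λₘ = λ₁ + atan2(By, cos φ₁ + Bx) = -98.20822°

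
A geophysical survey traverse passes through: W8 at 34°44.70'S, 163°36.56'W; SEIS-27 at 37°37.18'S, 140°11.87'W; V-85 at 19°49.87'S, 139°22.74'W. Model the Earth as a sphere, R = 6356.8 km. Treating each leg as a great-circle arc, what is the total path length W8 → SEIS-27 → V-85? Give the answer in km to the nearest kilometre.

4090 km

W8: φ = -34.74500°, λ = -163.60933°
SEIS-27: φ = -37.61967°, λ = -140.19783°
V-85: φ = -19.83117°, λ = -139.37900°
W8→SEIS-27: c = 0.332711 rad, d = 2114.98 km
SEIS-27→V-85: c = 0.310717 rad, d = 1975.16 km
Total = 2114.98 + 1975.16 = 4090.14 km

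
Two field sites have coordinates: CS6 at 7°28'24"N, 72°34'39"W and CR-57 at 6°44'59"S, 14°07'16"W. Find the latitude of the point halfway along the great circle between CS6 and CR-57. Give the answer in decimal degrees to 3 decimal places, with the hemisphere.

CS6: φ = +7.47333°, λ = -72.57750°
CR-57: φ = -6.74972°, λ = -14.12111°
Bx = cos φ₂ cos Δλ = 0.519521,  By = cos φ₂ sin Δλ = 0.846335
φₘ = atan2(sin φ₁ + sin φ₂, √((cos φ₁ + Bx)² + By²)) = 0.41459°
λₘ = λ₁ + atan2(By, cos φ₁ + Bx) = -43.32405°

0.415°N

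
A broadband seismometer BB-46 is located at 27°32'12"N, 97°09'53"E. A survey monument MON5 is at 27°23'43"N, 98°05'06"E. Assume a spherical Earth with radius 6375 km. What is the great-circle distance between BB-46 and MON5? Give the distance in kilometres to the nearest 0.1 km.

92.2 km

BB-46: φ = +27.53667°, λ = +97.16472°
MON5: φ = +27.39528°, λ = +98.08500°
Δφ = -0.1414°,  Δλ = 0.9203°
a = sin²(Δφ/2) + cos φ₁ cos φ₂ sin²(Δλ/2) = 0.000052
c = 2·arcsin(√a) = 0.014463 rad = 0.8287°
d = R·c = 6375 × 0.014463 = 92.2 km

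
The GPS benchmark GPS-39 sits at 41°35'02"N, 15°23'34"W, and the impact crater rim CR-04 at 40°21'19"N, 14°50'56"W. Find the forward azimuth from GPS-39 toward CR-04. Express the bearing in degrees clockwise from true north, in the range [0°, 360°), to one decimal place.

GPS-39: φ = +41.58389°, λ = -15.39278°
CR-04: φ = +40.35528°, λ = -14.84889°
Δλ = 0.5439°
y = sin Δλ · cos φ₂ = 0.007234
x = cos φ₁ sin φ₂ − sin φ₁ cos φ₂ cos Δλ = -0.021419
θ = atan2(y, x) = 161.3388° → 161.3388° (mod 360°)

161.3°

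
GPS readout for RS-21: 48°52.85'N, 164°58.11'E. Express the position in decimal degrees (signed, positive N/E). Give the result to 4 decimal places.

+48.8808°, +164.9685°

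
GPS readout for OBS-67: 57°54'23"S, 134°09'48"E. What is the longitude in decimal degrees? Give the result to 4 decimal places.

134° + 9′/60 + 48″/3600 = 134 + 0.15000 + 0.01333 = 134.1633°

134.1633°E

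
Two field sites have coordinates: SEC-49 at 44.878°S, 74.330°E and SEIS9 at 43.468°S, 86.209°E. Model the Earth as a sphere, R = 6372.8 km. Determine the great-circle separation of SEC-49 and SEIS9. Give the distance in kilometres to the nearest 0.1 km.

959.6 km

Δφ = 1.4100°,  Δλ = 11.8790°
a = sin²(Δφ/2) + cos φ₁ cos φ₂ sin²(Δλ/2) = 0.005658
c = 2·arcsin(√a) = 0.150584 rad = 8.6278°
d = R·c = 6372.8 × 0.150584 = 959.6 km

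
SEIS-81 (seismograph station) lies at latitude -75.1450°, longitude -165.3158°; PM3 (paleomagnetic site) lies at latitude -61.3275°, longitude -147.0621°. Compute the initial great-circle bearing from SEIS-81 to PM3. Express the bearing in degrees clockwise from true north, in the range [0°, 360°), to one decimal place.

Δλ = 18.2537°
y = sin Δλ · cos φ₂ = 0.150286
x = cos φ₁ sin φ₂ − sin φ₁ cos φ₂ cos Δλ = 0.215493
θ = atan2(y, x) = 34.8922° → 34.8922° (mod 360°)

34.9°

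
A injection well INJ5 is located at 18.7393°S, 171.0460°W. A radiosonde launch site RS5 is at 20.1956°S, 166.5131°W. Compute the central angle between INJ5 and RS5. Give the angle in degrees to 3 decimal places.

4.515°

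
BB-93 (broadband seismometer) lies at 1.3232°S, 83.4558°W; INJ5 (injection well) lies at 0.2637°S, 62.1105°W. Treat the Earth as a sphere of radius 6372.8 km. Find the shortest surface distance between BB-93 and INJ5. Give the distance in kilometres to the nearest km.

2377 km

Δφ = 1.0595°,  Δλ = 21.3453°
a = sin²(Δφ/2) + cos φ₁ cos φ₂ sin²(Δλ/2) = 0.034374
c = 2·arcsin(√a) = 0.372963 rad = 21.3692°
d = R·c = 6372.8 × 0.372963 = 2376.8 km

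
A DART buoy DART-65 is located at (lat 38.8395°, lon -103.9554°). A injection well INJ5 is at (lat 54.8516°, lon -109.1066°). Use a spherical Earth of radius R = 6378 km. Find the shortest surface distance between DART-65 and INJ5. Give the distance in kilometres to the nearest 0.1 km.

1823.8 km

Δφ = 16.0121°,  Δλ = -5.1512°
a = sin²(Δφ/2) + cos φ₁ cos φ₂ sin²(Δλ/2) = 0.020304
c = 2·arcsin(√a) = 0.285956 rad = 16.3841°
d = R·c = 6378 × 0.285956 = 1823.8 km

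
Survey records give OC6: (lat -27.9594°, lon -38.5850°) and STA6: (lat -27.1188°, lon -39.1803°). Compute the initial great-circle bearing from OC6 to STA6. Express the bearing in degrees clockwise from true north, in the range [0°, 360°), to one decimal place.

Δλ = -0.5953°
y = sin Δλ · cos φ₂ = -0.009248
x = cos φ₁ sin φ₂ − sin φ₁ cos φ₂ cos Δλ = 0.014648
θ = atan2(y, x) = -32.2646° → 327.7354° (mod 360°)

327.7°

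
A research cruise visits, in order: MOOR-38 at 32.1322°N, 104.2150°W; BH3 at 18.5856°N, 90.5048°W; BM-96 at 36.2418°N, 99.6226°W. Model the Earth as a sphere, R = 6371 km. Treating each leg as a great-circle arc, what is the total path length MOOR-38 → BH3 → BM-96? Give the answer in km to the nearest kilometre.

MOOR-38→BH3: c = 0.319764 rad, d = 2037.22 km
BH3→BM-96: c = 0.338559 rad, d = 2156.96 km
Total = 2037.22 + 2156.96 = 4194.18 km

4194 km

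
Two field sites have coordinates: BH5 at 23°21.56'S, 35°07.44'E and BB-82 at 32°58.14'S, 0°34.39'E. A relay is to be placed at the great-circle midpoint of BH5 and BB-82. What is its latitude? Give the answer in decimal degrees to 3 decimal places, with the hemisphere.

BH5: φ = -23.35933°, λ = +35.12400°
BB-82: φ = -32.96900°, λ = +0.57317°
Bx = cos φ₂ cos Δλ = 0.690991,  By = cos φ₂ sin Δλ = -0.475808
φₘ = atan2(sin φ₁ + sin φ₂, √((cos φ₁ + Bx)² + By²)) = -29.27625°
λₘ = λ₁ + atan2(By, cos φ₁ + Bx) = 18.65043°

29.276°S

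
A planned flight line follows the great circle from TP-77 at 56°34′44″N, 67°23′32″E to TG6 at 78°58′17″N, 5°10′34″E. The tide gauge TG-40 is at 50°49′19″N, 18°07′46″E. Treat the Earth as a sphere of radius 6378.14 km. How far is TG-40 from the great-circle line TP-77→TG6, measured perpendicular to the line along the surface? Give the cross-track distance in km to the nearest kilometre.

TP-77: φ = +56.57889°, λ = +67.39222°
TG6: φ = +78.97139°, λ = +5.17611°
TG-40: φ = +50.82194°, λ = +18.12944°
δ₁₃ = central angle TP-77→TG-40 = 0.507268 rad  (haversine)
θ₁₃ = bearing TP-77→TG-40 = 279.822°,  θ₁₂ = bearing TP-77→TG6 = 340.047°
dₓₜ = R·arcsin(sin δ₁₃ · sin(θ₁₃ − θ₁₂)) = 6378.14·arcsin(0.48579·sin(-60.225°)) = -2776.234 km
|dₓₜ| = 2776.234 km

2776 km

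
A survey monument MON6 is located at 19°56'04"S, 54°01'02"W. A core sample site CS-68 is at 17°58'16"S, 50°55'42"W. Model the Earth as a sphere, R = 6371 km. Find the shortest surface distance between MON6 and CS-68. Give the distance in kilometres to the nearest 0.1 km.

MON6: φ = -19.93444°, λ = -54.01722°
CS-68: φ = -17.97111°, λ = -50.92833°
Δφ = 1.9633°,  Δλ = 3.0889°
a = sin²(Δφ/2) + cos φ₁ cos φ₂ sin²(Δλ/2) = 0.000943
c = 2·arcsin(√a) = 0.061430 rad = 3.5197°
d = R·c = 6371 × 0.061430 = 391.4 km

391.4 km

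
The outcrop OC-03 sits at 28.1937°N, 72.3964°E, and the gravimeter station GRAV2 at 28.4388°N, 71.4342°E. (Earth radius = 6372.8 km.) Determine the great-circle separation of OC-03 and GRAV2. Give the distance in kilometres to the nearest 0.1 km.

98.1 km

Δφ = 0.2451°,  Δλ = -0.9622°
a = sin²(Δφ/2) + cos φ₁ cos φ₂ sin²(Δλ/2) = 0.000059
c = 2·arcsin(√a) = 0.015390 rad = 0.8818°
d = R·c = 6372.8 × 0.015390 = 98.1 km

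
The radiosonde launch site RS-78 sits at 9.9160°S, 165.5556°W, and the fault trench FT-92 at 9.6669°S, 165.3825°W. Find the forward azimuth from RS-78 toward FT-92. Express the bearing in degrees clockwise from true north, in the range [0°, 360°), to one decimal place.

34.4°

Δλ = 0.1731°
y = sin Δλ · cos φ₂ = 0.002978
x = cos φ₁ sin φ₂ − sin φ₁ cos φ₂ cos Δλ = 0.004347
θ = atan2(y, x) = 34.4173° → 34.4173° (mod 360°)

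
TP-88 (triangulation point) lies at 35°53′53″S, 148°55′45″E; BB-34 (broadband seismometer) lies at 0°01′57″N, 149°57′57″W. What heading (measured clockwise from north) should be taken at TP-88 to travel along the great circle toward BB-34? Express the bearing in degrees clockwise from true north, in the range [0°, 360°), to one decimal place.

72.0°

TP-88: φ = -35.89806°, λ = +148.92917°
BB-34: φ = +0.03250°, λ = -149.96583°
Δλ = 61.1050°
y = sin Δλ · cos φ₂ = 0.875507
x = cos φ₁ sin φ₂ − sin φ₁ cos φ₂ cos Δλ = 0.283785
θ = atan2(y, x) = 72.0405° → 72.0405° (mod 360°)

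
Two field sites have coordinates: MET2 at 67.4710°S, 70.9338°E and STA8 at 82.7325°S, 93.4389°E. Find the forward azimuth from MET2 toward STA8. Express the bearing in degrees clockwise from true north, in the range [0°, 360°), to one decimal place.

Δλ = 22.5051°
y = sin Δλ · cos φ₂ = 0.048421
x = cos φ₁ sin φ₂ − sin φ₁ cos φ₂ cos Δλ = -0.272123
θ = atan2(y, x) = 169.9106° → 169.9106° (mod 360°)

169.9°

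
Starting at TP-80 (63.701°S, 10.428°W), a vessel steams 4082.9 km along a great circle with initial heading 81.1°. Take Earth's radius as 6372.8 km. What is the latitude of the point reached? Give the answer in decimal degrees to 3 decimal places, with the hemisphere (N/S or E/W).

42.667°S

δ = d/R = 4082.9/6372.8 = 0.640676 rad
φ₂ = arcsin(sin φ₁ cos δ + cos φ₁ sin δ cos θ)
   = arcsin(-0.89649·0.80169 + 0.44306·0.59774·0.15471) = -42.66729°
λ₂ = λ₁ + atan2(sin θ sin δ cos φ₁, cos δ − sin φ₁ sin φ₂) = 43.00177°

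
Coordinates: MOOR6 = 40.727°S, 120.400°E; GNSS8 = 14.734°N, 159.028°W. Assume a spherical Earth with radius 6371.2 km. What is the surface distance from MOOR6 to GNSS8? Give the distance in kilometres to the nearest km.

10300 km

Δφ = 55.4610°,  Δλ = 80.5720°
a = sin²(Δφ/2) + cos φ₁ cos φ₂ sin²(Δλ/2) = 0.522942
c = 2·arcsin(√a) = 1.616697 rad = 92.6299°
d = R·c = 6371.2 × 1.616697 = 10300.3 km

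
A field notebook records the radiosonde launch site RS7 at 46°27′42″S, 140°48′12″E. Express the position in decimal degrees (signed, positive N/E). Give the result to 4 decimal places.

-46.4617°, +140.8033°

lat: 46.4617° S → -46.4617°
lon: 140.8033° E → +140.8033°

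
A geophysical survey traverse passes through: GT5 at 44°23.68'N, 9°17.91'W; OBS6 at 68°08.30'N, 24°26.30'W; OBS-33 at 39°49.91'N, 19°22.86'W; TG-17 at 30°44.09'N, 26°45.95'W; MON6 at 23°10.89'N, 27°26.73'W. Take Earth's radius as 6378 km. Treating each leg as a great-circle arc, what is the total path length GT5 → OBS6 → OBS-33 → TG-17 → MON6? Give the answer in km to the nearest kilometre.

8009 km

GT5: φ = +44.39467°, λ = -9.29850°
OBS6: φ = +68.13833°, λ = -24.43833°
OBS-33: φ = +39.83183°, λ = -19.38100°
TG-17: φ = +30.73483°, λ = -26.76583°
MON6: φ = +23.18150°, λ = -27.44550°
GT5→OBS6: c = 0.436774 rad, d = 2785.74 km
OBS6→OBS-33: c = 0.496384 rad, d = 3165.94 km
OBS-33→TG-17: c = 0.190303 rad, d = 1213.75 km
TG-17→MON6: c = 0.132253 rad, d = 843.51 km
Total = 2785.74 + 3165.94 + 1213.75 + 843.51 = 8008.94 km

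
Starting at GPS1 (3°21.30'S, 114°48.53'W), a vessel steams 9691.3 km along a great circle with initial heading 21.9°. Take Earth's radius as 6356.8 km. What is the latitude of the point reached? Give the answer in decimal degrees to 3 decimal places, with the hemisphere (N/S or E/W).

67.302°N

GPS1: φ = -3.35500°, λ = -114.80883°
δ = d/R = 9691.3/6356.8 = 1.524556 rad
φ₂ = arcsin(sin φ₁ cos δ + cos φ₁ sin δ cos θ)
   = arcsin(-0.05852·0.04622 + 0.99829·0.99893·0.92784) = 67.30190°
λ₂ = λ₁ + atan2(sin θ sin δ cos φ₁, cos δ − sin φ₁ sin φ₂) = -39.88777°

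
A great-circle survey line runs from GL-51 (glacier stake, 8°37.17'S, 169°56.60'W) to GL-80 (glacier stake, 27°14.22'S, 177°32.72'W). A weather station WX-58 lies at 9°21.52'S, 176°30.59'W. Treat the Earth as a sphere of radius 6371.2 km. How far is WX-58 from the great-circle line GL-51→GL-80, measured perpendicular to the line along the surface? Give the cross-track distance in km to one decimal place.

GL-51: φ = -8.61950°, λ = -169.94333°
GL-80: φ = -27.23700°, λ = -177.54533°
WX-58: φ = -9.35867°, λ = -176.50983°
δ₁₃ = central angle GL-51→WX-58 = 0.113930 rad  (haversine)
θ₁₃ = bearing GL-51→WX-58 = 262.992°,  θ₁₂ = bearing GL-51→GL-80 = 200.158°
dₓₜ = R·arcsin(sin δ₁₃ · sin(θ₁₃ − θ₁₂)) = 6371.2·arcsin(0.11368·sin(62.834°)) = 645.506 km
|dₓₜ| = 645.506 km

645.5 km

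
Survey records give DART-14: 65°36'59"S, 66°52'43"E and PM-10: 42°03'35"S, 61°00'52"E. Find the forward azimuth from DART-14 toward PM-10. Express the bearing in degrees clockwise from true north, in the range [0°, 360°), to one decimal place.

DART-14: φ = -65.61639°, λ = +66.87861°
PM-10: φ = -42.05972°, λ = +61.01444°
Δλ = -5.8642°
y = sin Δλ · cos φ₂ = -0.075856
x = cos φ₁ sin φ₂ − sin φ₁ cos φ₂ cos Δλ = 0.396117
θ = atan2(y, x) = -10.8408° → 349.1592° (mod 360°)

349.2°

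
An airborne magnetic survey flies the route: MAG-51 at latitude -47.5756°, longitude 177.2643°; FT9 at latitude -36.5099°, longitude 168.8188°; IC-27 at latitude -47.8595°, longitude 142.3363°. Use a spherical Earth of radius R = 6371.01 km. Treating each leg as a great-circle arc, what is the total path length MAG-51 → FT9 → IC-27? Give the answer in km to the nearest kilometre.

3915 km

MAG-51→FT9: c = 0.221687 rad, d = 1412.37 km
FT9→IC-27: c = 0.392754 rad, d = 2502.24 km
Total = 1412.37 + 2502.24 = 3914.61 km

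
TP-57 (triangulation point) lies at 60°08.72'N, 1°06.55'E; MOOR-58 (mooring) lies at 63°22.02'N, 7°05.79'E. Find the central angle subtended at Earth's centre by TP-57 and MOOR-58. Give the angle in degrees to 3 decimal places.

4.287°

TP-57: φ = +60.14533°, λ = +1.10917°
MOOR-58: φ = +63.36700°, λ = +7.09650°
Δφ = 3.2217°,  Δλ = 5.9873°
a = sin²(Δφ/2) + cos φ₁ cos φ₂ sin²(Δλ/2) = 0.001399
c = 2·arcsin(√a) = 0.074820 rad = 4.2869°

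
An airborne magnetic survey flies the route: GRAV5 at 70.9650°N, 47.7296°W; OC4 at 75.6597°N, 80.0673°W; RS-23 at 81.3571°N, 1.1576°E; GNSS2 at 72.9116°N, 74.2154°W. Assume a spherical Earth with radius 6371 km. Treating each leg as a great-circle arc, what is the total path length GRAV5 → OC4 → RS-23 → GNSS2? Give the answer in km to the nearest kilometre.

4757 km

GRAV5→OC4: c = 0.178468 rad, d = 1137.02 km
OC4→RS-23: c = 0.270947 rad, d = 1726.20 km
RS-23→GNSS2: c = 0.297238 rad, d = 1893.70 km
Total = 1137.02 + 1726.20 + 1893.70 = 4756.93 km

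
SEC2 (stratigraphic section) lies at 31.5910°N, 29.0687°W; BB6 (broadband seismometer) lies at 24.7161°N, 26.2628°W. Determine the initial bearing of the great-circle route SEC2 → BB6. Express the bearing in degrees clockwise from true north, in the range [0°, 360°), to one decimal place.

159.5°

Δλ = 2.8059°
y = sin Δλ · cos φ₂ = 0.044468
x = cos φ₁ sin φ₂ − sin φ₁ cos φ₂ cos Δλ = -0.119131
θ = atan2(y, x) = 159.5309° → 159.5309° (mod 360°)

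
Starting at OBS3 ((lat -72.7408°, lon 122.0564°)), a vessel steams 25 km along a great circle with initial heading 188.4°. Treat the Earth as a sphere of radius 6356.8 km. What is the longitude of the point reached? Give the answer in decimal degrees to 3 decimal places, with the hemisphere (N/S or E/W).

121.944°E

δ = d/R = 25/6356.8 = 0.003933 rad
φ₂ = arcsin(sin φ₁ cos δ + cos φ₁ sin δ cos θ)
   = arcsin(-0.95497·0.99999 + 0.29669·0.00393·-0.98927) = -72.96368°
λ₂ = λ₁ + atan2(sin θ sin δ cos φ₁, cos δ − sin φ₁ sin φ₂) = 121.94405°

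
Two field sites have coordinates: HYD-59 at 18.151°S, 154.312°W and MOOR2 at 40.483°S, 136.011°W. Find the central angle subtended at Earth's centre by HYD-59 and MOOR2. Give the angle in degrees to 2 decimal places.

27.32°

Δφ = -22.3320°,  Δλ = 18.3010°
a = sin²(Δφ/2) + cos φ₁ cos φ₂ sin²(Δλ/2) = 0.055780
c = 2·arcsin(√a) = 0.476859 rad = 27.3220°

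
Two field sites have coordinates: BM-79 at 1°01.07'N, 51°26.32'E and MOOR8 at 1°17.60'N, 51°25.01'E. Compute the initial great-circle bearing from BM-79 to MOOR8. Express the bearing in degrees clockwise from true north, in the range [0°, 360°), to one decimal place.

355.5°

BM-79: φ = +1.01783°, λ = +51.43867°
MOOR8: φ = +1.29333°, λ = +51.41683°
Δλ = -0.0218°
y = sin Δλ · cos φ₂ = -0.000381
x = cos φ₁ sin φ₂ − sin φ₁ cos φ₂ cos Δλ = 0.004808
θ = atan2(y, x) = -4.5301° → 355.4699° (mod 360°)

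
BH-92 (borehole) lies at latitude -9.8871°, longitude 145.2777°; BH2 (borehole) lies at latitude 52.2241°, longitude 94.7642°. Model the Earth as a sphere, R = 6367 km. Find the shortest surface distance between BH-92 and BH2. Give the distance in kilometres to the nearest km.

8405 km

Δφ = 62.1112°,  Δλ = -50.5135°
a = sin²(Δφ/2) + cos φ₁ cos φ₂ sin²(Δλ/2) = 0.375985
c = 2·arcsin(√a) = 1.320151 rad = 75.6391°
d = R·c = 6367 × 1.320151 = 8405.4 km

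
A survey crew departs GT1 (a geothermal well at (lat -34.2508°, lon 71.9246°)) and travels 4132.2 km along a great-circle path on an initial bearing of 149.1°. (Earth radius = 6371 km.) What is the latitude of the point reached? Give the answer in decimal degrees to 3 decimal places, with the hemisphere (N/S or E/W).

δ = d/R = 4132.2/6371 = 0.648595 rad
φ₂ = arcsin(sin φ₁ cos δ + cos φ₁ sin δ cos θ)
   = arcsin(-0.56282·0.79693 + 0.82658·0.60407·-0.85806) = -61.27882°
λ₂ = λ₁ + atan2(sin θ sin δ cos φ₁, cos δ − sin φ₁ sin φ₂) = 112.13089°

61.279°S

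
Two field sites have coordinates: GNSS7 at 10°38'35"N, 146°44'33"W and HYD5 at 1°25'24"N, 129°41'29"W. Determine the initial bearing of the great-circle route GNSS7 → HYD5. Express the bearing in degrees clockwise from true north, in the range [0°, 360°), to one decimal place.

117.4°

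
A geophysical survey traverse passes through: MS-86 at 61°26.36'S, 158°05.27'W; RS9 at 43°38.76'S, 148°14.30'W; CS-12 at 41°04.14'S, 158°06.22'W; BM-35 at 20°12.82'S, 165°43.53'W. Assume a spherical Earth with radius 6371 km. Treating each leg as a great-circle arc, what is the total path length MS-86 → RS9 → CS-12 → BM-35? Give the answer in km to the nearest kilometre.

5370 km

MS-86: φ = -61.43933°, λ = -158.08783°
RS9: φ = -43.64600°, λ = -148.23833°
CS-12: φ = -41.06900°, λ = -158.10367°
BM-35: φ = -20.21367°, λ = -165.72550°
MS-86→RS9: c = 0.326827 rad, d = 2082.21 km
RS9→CS-12: c = 0.134848 rad, d = 859.12 km
CS-12→BM-35: c = 0.381165 rad, d = 2428.41 km
Total = 2082.21 + 859.12 + 2428.41 = 5369.74 km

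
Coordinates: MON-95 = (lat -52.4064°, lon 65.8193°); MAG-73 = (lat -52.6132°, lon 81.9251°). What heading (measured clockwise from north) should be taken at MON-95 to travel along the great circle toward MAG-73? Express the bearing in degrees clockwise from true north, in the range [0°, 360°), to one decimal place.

97.6°

Δλ = 16.1058°
y = sin Δλ · cos φ₂ = 0.168443
x = cos φ₁ sin φ₂ − sin φ₁ cos φ₂ cos Δλ = -0.022493
θ = atan2(y, x) = 97.6059° → 97.6059° (mod 360°)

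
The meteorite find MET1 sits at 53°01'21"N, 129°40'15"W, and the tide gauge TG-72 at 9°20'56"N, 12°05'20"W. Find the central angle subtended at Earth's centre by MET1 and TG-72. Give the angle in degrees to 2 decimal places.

MET1: φ = +53.02250°, λ = -129.67083°
TG-72: φ = +9.34889°, λ = -12.08889°
Δφ = -43.6736°,  Δλ = 117.5819°
a = sin²(Δφ/2) + cos φ₁ cos φ₂ sin²(Δλ/2) = 0.572516
c = 2·arcsin(√a) = 1.716342 rad = 98.3392°

98.34°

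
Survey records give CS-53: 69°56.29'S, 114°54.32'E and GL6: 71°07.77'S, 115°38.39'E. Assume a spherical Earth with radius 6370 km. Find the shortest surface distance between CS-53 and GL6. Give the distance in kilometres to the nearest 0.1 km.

135.2 km

CS-53: φ = -69.93817°, λ = +114.90533°
GL6: φ = -71.12950°, λ = +115.63983°
Δφ = -1.1913°,  Δλ = 0.7345°
a = sin²(Δφ/2) + cos φ₁ cos φ₂ sin²(Δλ/2) = 0.000113
c = 2·arcsin(√a) = 0.021227 rad = 1.2162°
d = R·c = 6370 × 0.021227 = 135.2 km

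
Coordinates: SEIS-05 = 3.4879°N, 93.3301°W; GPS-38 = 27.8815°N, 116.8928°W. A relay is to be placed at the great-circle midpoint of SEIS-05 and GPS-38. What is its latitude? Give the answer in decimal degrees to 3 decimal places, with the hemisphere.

Bx = cos φ₂ cos Δλ = 0.810218,  By = cos φ₂ sin Δλ = -0.353348
φₘ = atan2(sin φ₁ + sin φ₂, √((cos φ₁ + Bx)² + By²)) = 16.00389°
λₘ = λ₁ + atan2(By, cos φ₁ + Bx) = -104.38617°

16.004°N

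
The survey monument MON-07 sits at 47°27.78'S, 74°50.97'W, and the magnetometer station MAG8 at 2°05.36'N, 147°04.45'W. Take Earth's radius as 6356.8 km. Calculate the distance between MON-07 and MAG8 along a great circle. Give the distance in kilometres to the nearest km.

MON-07: φ = -47.46300°, λ = -74.84950°
MAG8: φ = +2.08933°, λ = -147.07417°
Δφ = 49.5523°,  Δλ = -72.2247°
a = sin²(Δφ/2) + cos φ₁ cos φ₂ sin²(Δλ/2) = 0.410304
c = 2·arcsin(√a) = 1.390428 rad = 79.6656°
d = R·c = 6356.8 × 1.390428 = 8838.7 km

8839 km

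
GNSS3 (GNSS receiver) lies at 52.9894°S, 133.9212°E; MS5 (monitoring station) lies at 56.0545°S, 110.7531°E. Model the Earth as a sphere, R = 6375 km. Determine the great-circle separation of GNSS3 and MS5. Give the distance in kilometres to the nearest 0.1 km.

Δφ = -3.0651°,  Δλ = -23.1681°
a = sin²(Δφ/2) + cos φ₁ cos φ₂ sin²(Δλ/2) = 0.014269
c = 2·arcsin(√a) = 0.239480 rad = 13.7212°
d = R·c = 6375 × 0.239480 = 1526.7 km

1526.7 km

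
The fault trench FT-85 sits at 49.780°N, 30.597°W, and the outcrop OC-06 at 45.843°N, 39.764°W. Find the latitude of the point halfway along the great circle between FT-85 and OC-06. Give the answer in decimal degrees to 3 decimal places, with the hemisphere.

Bx = cos φ₂ cos Δλ = 0.687730,  By = cos φ₂ sin Δλ = -0.110981
φₘ = atan2(sin φ₁ + sin φ₂, √((cos φ₁ + Bx)² + By²)) = 47.90268°
λₘ = λ₁ + atan2(By, cos φ₁ + Bx) = -35.35468°

47.903°N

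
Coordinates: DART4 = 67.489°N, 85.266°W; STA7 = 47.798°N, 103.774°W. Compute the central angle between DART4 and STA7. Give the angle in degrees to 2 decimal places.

Δφ = -19.6910°,  Δλ = -18.5080°
a = sin²(Δφ/2) + cos φ₁ cos φ₂ sin²(Δλ/2) = 0.035889
c = 2·arcsin(√a) = 0.381192 rad = 21.8407°

21.84°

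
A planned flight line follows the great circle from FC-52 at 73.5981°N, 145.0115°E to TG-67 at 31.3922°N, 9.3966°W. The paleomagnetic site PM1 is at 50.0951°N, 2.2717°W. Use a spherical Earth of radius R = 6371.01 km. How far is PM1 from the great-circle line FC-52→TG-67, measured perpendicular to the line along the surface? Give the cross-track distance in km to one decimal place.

241.0 km

δ₁₃ = central angle FC-52→PM1 = 0.947784 rad  (haversine)
θ₁₃ = bearing FC-52→PM1 = 334.726°,  θ₁₂ = bearing FC-52→TG-67 = 337.396°
dₓₜ = R·arcsin(sin δ₁₃ · sin(θ₁₃ − θ₁₂)) = 6371.01·arcsin(0.81212·sin(-2.670°)) = -241.038 km
|dₓₜ| = 241.038 km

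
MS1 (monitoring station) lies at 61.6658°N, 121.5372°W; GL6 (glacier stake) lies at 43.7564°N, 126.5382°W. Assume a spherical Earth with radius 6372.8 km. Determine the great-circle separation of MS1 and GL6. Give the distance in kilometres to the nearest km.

Δφ = -17.9094°,  Δλ = -5.0010°
a = sin²(Δφ/2) + cos φ₁ cos φ₂ sin²(Δλ/2) = 0.024881
c = 2·arcsin(√a) = 0.316794 rad = 18.1510°
d = R·c = 6372.8 × 0.316794 = 2018.9 km

2019 km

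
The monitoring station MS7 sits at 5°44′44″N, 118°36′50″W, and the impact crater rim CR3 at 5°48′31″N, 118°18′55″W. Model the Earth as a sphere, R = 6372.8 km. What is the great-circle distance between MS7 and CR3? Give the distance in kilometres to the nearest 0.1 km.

33.8 km

MS7: φ = +5.74556°, λ = -118.61389°
CR3: φ = +5.80861°, λ = -118.31528°
Δφ = 0.0631°,  Δλ = 0.2986°
a = sin²(Δφ/2) + cos φ₁ cos φ₂ sin²(Δλ/2) = 0.000007
c = 2·arcsin(√a) = 0.005301 rad = 0.3037°
d = R·c = 6372.8 × 0.005301 = 33.8 km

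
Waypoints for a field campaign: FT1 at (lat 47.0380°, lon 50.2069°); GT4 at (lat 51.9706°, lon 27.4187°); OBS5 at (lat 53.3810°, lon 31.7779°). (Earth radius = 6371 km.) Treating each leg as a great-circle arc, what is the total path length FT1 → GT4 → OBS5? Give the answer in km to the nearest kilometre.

FT1→GT4: c = 0.270925 rad, d = 1726.06 km
GT4→OBS5: c = 0.052275 rad, d = 333.04 km
Total = 1726.06 + 333.04 = 2059.11 km

2059 km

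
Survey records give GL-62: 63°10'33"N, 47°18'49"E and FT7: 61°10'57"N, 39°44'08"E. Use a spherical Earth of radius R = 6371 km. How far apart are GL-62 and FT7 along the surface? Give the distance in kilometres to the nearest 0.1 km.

GL-62: φ = +63.17583°, λ = +47.31361°
FT7: φ = +61.18250°, λ = +39.73556°
Δφ = -1.9933°,  Δλ = -7.5781°
a = sin²(Δφ/2) + cos φ₁ cos φ₂ sin²(Δλ/2) = 0.001252
c = 2·arcsin(√a) = 0.070794 rad = 4.0562°
d = R·c = 6371 × 0.070794 = 451.0 km

451.0 km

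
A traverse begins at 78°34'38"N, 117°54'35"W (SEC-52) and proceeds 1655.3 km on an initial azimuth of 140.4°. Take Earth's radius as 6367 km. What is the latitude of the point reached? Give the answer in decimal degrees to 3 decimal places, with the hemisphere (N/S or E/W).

SEC-52: φ = +78.57722°, λ = -117.90972°
δ = d/R = 1655.3/6367 = 0.259981 rad
φ₂ = arcsin(sin φ₁ cos δ + cos φ₁ sin δ cos θ)
   = arcsin(0.98019·0.96639 + 0.19805·0.25706·-0.77051) = 65.23394°
λ₂ = λ₁ + atan2(sin θ sin δ cos φ₁, cos δ − sin φ₁ sin φ₂) = -94.88374°

65.234°N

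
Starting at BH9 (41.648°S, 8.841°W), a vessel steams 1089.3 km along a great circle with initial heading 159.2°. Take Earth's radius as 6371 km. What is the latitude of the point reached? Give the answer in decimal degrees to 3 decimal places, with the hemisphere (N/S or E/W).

50.689°S

δ = d/R = 1089.3/6371 = 0.170978 rad
φ₂ = arcsin(sin φ₁ cos δ + cos φ₁ sin δ cos θ)
   = arcsin(-0.66455·0.98542 + 0.74724·0.17015·-0.93483) = -50.68881°
λ₂ = λ₁ + atan2(sin θ sin δ cos φ₁, cos δ − sin φ₁ sin φ₂) = -3.36838°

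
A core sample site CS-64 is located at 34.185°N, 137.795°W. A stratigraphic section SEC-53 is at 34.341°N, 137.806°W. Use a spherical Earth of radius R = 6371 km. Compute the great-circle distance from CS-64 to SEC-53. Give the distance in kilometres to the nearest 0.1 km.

17.4 km

Δφ = 0.1560°,  Δλ = -0.0110°
a = sin²(Δφ/2) + cos φ₁ cos φ₂ sin²(Δλ/2) = 0.000002
c = 2·arcsin(√a) = 0.002727 rad = 0.1563°
d = R·c = 6371 × 0.002727 = 17.4 km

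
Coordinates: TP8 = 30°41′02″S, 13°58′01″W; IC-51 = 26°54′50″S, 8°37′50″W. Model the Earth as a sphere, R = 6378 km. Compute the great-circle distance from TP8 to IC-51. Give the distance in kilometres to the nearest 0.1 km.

668.5 km

TP8: φ = -30.68389°, λ = -13.96694°
IC-51: φ = -26.91389°, λ = -8.63056°
Δφ = 3.7700°,  Δλ = 5.3364°
a = sin²(Δφ/2) + cos φ₁ cos φ₂ sin²(Δλ/2) = 0.002744
c = 2·arcsin(√a) = 0.104811 rad = 6.0052°
d = R·c = 6378 × 0.104811 = 668.5 km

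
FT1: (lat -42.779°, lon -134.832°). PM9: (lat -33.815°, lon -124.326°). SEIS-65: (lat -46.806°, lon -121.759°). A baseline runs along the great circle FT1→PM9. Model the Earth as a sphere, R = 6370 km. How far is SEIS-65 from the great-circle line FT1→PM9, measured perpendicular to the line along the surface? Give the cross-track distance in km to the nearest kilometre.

1067 km

δ₁₃ = central angle FT1→SEIS-65 = 0.176236 rad  (haversine)
θ₁₃ = bearing FT1→SEIS-65 = 117.987°,  θ₁₂ = bearing FT1→PM9 = 45.989°
dₓₜ = R·arcsin(sin δ₁₃ · sin(θ₁₃ − θ₁₂)) = 6370·arcsin(0.17533·sin(71.998°)) = 1067.136 km
|dₓₜ| = 1067.136 km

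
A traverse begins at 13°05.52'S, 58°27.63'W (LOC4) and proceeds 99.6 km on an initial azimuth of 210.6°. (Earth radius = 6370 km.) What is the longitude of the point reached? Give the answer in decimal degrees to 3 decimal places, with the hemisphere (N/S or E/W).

58.930°W

LOC4: φ = -13.09200°, λ = -58.46050°
δ = d/R = 99.6/6370 = 0.015636 rad
φ₂ = arcsin(sin φ₁ cos δ + cos φ₁ sin δ cos θ)
   = arcsin(-0.22652·0.99988 + 0.97401·0.01564·-0.86074) = -13.86268°
λ₂ = λ₁ + atan2(sin θ sin δ cos φ₁, cos δ − sin φ₁ sin φ₂) = -58.93020°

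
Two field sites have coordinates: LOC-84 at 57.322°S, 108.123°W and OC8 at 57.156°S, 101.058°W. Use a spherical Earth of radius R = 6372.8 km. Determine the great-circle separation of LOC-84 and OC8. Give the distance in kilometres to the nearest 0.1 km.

Δφ = 0.1660°,  Δλ = 7.0650°
a = sin²(Δφ/2) + cos φ₁ cos φ₂ sin²(Δλ/2) = 0.001114
c = 2·arcsin(√a) = 0.066759 rad = 3.8250°
d = R·c = 6372.8 × 0.066759 = 425.4 km

425.4 km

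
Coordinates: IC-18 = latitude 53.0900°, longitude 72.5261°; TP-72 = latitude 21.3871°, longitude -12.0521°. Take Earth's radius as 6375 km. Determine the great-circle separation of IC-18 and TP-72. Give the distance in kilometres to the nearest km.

7772 km

Δφ = -31.7029°,  Δλ = -84.5782°
a = sin²(Δφ/2) + cos φ₁ cos φ₂ sin²(Δλ/2) = 0.327791
c = 2·arcsin(√a) = 1.219177 rad = 69.8537°
d = R·c = 6375 × 1.219177 = 7772.3 km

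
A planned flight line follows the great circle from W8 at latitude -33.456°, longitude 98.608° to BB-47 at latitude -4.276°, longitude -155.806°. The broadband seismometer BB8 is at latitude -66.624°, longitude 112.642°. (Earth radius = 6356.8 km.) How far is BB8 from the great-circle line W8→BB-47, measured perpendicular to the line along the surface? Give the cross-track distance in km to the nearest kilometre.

3479 km

δ₁₃ = central angle W8→BB8 = 0.596709 rad  (haversine)
θ₁₃ = bearing W8→BB8 = 170.141°,  θ₁₂ = bearing W8→BB-47 = 102.328°
dₓₜ = R·arcsin(sin δ₁₃ · sin(θ₁₃ − θ₁₂)) = 6356.8·arcsin(0.56192·sin(67.813°)) = 3478.585 km
|dₓₜ| = 3478.585 km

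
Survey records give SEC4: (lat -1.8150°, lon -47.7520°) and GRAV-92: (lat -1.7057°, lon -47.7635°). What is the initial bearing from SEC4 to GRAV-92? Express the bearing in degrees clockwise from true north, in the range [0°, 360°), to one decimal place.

354.0°

Δλ = -0.0115°
y = sin Δλ · cos φ₂ = -0.000201
x = cos φ₁ sin φ₂ − sin φ₁ cos φ₂ cos Δλ = 0.001908
θ = atan2(y, x) = -6.0036° → 353.9964° (mod 360°)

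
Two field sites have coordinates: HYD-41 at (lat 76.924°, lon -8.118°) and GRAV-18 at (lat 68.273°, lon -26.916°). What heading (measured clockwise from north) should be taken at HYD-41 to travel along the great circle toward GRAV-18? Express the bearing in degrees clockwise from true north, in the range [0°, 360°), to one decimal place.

222.3°

Δλ = -18.7980°
y = sin Δλ · cos φ₂ = -0.119286
x = cos φ₁ sin φ₂ − sin φ₁ cos φ₂ cos Δλ = -0.131182
θ = atan2(y, x) = -137.7193° → 222.2807° (mod 360°)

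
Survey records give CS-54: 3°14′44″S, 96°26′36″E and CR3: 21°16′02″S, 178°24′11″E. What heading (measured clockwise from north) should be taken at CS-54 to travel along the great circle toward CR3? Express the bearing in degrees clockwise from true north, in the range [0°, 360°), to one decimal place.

CS-54: φ = -3.24556°, λ = +96.44333°
CR3: φ = -21.26722°, λ = +178.40306°
Δλ = 81.9597°
y = sin Δλ · cos φ₂ = 0.922738
x = cos φ₁ sin φ₂ − sin φ₁ cos φ₂ cos Δλ = -0.354757
θ = atan2(y, x) = 111.0298° → 111.0298° (mod 360°)

111.0°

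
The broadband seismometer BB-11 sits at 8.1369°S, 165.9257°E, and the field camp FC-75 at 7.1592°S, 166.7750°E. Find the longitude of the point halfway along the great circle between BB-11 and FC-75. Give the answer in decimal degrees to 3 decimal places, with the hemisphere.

166.351°E

Bx = cos φ₂ cos Δλ = 0.992095,  By = cos φ₂ sin Δλ = 0.014707
φₘ = atan2(sin φ₁ + sin φ₂, √((cos φ₁ + Bx)² + By²)) = -7.64826°
λₘ = λ₁ + atan2(By, cos φ₁ + Bx) = 166.35084°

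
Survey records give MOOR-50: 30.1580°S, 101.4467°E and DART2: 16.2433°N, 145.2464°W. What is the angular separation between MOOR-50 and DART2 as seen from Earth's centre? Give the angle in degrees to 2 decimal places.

Δφ = 46.4013°,  Δλ = 113.3069°
a = sin²(Δφ/2) + cos φ₁ cos φ₂ sin²(Δλ/2) = 0.734486
c = 2·arcsin(√a) = 2.058922 rad = 117.9676°

117.97°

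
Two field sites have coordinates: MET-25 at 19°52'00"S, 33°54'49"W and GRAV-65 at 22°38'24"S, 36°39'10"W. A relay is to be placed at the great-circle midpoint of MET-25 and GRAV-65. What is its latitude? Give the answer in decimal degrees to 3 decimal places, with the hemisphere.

21.259°S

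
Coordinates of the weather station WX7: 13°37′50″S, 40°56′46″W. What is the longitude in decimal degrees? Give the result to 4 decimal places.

40° + 56′/60 + 46″/3600 = 40 + 0.93333 + 0.01278 = 40.9461°

40.9461°W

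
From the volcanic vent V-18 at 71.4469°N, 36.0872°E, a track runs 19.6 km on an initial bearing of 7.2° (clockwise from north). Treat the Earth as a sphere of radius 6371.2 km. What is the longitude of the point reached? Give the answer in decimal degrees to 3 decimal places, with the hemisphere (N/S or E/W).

δ = d/R = 19.6/6371.2 = 0.003076 rad
φ₂ = arcsin(sin φ₁ cos δ + cos φ₁ sin δ cos θ)
   = arcsin(0.94803·1.00000 + 0.31818·0.00308·0.99211) = 71.62176°
λ₂ = λ₁ + atan2(sin θ sin δ cos φ₁, cos δ − sin φ₁ sin φ₂) = 36.15727°

36.157°E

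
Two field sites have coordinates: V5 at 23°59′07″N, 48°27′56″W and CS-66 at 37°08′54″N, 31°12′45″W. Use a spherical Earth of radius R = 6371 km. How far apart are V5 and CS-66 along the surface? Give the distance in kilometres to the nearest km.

2200 km

V5: φ = +23.98528°, λ = -48.46556°
CS-66: φ = +37.14833°, λ = -31.21250°
Δφ = 13.1631°,  Δλ = 17.2531°
a = sin²(Δφ/2) + cos φ₁ cos φ₂ sin²(Δλ/2) = 0.029521
c = 2·arcsin(√a) = 0.345348 rad = 19.7870°
d = R·c = 6371 × 0.345348 = 2200.2 km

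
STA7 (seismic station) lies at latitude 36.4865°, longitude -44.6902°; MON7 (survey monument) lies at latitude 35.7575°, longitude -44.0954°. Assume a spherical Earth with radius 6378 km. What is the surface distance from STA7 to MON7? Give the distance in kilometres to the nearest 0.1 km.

Δφ = -0.7290°,  Δλ = 0.5948°
a = sin²(Δφ/2) + cos φ₁ cos φ₂ sin²(Δλ/2) = 0.000058
c = 2·arcsin(√a) = 0.015238 rad = 0.8731°
d = R·c = 6378 × 0.015238 = 97.2 km

97.2 km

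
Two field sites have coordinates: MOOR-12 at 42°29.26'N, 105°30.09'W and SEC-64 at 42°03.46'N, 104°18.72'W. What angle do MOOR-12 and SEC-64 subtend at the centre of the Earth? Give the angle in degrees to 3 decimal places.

0.980°

MOOR-12: φ = +42.48767°, λ = -105.50150°
SEC-64: φ = +42.05767°, λ = -104.31200°
Δφ = -0.4300°,  Δλ = 1.1895°
a = sin²(Δφ/2) + cos φ₁ cos φ₂ sin²(Δλ/2) = 0.000073
c = 2·arcsin(√a) = 0.017097 rad = 0.9796°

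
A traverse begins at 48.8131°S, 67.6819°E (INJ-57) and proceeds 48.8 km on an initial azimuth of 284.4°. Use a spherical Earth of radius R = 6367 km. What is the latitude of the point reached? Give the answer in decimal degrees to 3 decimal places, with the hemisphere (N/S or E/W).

δ = d/R = 48.8/6367 = 0.007665 rad
φ₂ = arcsin(sin φ₁ cos δ + cos φ₁ sin δ cos θ)
   = arcsin(-0.75257·0.99997 + 0.65852·0.00766·0.24869) = -48.70209°
λ₂ = λ₁ + atan2(sin θ sin δ cos φ₁, cos δ − sin φ₁ sin φ₂) = 67.03740°

48.702°S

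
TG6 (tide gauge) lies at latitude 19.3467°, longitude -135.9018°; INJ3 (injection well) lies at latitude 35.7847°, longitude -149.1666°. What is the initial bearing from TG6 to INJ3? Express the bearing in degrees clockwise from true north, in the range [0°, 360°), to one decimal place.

327.3°

Δλ = -13.2648°
y = sin Δλ · cos φ₂ = -0.186136
x = cos φ₁ sin φ₂ − sin φ₁ cos φ₂ cos Δλ = 0.290148
θ = atan2(y, x) = -32.6810° → 327.3190° (mod 360°)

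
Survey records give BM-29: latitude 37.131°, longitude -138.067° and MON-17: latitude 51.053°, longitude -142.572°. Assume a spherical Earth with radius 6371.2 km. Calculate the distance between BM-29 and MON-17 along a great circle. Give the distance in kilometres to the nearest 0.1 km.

Δφ = 13.9220°,  Δλ = -4.5050°
a = sin²(Δφ/2) + cos φ₁ cos φ₂ sin²(Δλ/2) = 0.015462
c = 2·arcsin(√a) = 0.249339 rad = 14.2861°
d = R·c = 6371.2 × 0.249339 = 1588.6 km

1588.6 km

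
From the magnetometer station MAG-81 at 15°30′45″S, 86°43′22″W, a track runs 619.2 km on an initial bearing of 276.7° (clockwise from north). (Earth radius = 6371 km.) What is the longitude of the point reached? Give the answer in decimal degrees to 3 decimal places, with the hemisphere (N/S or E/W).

92.443°W

MAG-81: φ = -15.51250°, λ = -86.72278°
δ = d/R = 619.2/6371 = 0.097190 rad
φ₂ = arcsin(sin φ₁ cos δ + cos φ₁ sin δ cos θ)
   = arcsin(-0.26745·0.99528 + 0.96357·0.09704·0.11667) = -14.79002°
λ₂ = λ₁ + atan2(sin θ sin δ cos φ₁, cos δ − sin φ₁ sin φ₂) = -92.44336°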